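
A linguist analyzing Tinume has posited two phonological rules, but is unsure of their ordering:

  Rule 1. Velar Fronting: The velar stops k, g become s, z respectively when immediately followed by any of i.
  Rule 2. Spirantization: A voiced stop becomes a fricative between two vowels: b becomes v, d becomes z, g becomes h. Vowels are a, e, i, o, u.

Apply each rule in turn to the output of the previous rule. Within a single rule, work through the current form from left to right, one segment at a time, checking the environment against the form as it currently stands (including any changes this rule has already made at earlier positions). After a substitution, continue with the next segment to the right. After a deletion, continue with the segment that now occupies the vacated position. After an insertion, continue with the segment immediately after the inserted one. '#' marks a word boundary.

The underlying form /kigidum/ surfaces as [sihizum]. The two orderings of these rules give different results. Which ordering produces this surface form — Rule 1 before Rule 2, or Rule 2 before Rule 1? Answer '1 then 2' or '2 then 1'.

Order 1 then 2:
  1 Velar Fronting: [kigidum] → [sizidum]
  2 Spirantization: [sizidum] → [sizizum]
  result: [sizizum]
Order 2 then 1:
  2 Spirantization: [kigidum] → [kihizum]
  1 Velar Fronting: [kihizum] → [sihizum]
  result: [sihizum]

2 then 1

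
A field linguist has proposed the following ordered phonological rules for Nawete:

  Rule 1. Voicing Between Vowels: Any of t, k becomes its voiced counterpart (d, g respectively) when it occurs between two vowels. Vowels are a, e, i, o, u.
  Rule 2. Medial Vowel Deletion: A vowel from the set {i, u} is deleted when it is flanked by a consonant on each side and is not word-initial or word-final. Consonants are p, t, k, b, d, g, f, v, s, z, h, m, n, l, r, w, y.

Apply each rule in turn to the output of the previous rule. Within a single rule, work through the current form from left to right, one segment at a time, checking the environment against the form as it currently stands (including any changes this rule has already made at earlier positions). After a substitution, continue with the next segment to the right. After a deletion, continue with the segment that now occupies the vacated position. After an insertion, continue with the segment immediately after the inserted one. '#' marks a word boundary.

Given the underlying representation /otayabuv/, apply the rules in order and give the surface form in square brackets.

[odayabv]

Rule 1 Voicing Between Vowels: [otayabuv] → [odayabuv]
Rule 2 Medial Vowel Deletion: [odayabuv] → [odayabv]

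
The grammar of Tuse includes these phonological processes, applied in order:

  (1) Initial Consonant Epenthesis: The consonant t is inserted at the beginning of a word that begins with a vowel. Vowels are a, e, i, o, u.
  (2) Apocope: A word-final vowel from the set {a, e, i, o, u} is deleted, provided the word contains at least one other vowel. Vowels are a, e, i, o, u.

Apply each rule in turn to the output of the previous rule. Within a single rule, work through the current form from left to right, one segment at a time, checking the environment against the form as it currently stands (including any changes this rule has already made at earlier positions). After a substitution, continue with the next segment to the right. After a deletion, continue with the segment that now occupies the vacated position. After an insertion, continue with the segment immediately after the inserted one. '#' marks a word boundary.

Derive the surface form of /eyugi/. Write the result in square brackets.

[teyug]

(1) Initial Consonant Epenthesis: [eyugi] → [teyugi]
(2) Apocope: [teyugi] → [teyug]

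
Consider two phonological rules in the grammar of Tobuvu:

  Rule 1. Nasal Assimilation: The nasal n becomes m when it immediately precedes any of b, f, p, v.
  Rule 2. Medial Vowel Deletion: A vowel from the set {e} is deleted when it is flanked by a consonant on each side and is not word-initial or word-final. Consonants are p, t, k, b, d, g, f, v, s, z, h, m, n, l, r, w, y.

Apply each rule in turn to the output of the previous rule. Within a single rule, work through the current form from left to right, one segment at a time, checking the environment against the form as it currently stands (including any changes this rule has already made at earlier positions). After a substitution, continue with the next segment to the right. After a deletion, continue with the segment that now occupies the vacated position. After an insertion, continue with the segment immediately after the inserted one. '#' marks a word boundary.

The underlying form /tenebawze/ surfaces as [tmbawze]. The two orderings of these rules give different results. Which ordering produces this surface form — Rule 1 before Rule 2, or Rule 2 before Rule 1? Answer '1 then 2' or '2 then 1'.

2 then 1

Order 1 then 2:
  1 Nasal Assimilation: no change — [tenebawze]
  2 Medial Vowel Deletion: [tenebawze] → [tnbawze]
  result: [tnbawze]
Order 2 then 1:
  2 Medial Vowel Deletion: [tenebawze] → [tnbawze]
  1 Nasal Assimilation: [tnbawze] → [tmbawze]
  result: [tmbawze]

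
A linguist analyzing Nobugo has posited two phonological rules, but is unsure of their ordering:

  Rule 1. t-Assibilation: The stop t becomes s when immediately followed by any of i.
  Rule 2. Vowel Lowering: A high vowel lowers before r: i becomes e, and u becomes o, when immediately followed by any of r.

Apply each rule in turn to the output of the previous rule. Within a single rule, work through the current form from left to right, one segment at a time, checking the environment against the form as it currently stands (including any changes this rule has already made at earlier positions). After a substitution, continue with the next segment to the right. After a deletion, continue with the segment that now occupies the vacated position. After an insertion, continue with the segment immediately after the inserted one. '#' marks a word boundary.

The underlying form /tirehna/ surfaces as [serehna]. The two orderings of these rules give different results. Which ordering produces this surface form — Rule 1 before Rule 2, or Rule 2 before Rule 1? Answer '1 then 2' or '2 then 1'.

Order 1 then 2:
  1 t-Assibilation: [tirehna] → [sirehna]
  2 Vowel Lowering: [sirehna] → [serehna]
  result: [serehna]
Order 2 then 1:
  2 Vowel Lowering: [tirehna] → [terehna]
  1 t-Assibilation: no change — [terehna]
  result: [terehna]

1 then 2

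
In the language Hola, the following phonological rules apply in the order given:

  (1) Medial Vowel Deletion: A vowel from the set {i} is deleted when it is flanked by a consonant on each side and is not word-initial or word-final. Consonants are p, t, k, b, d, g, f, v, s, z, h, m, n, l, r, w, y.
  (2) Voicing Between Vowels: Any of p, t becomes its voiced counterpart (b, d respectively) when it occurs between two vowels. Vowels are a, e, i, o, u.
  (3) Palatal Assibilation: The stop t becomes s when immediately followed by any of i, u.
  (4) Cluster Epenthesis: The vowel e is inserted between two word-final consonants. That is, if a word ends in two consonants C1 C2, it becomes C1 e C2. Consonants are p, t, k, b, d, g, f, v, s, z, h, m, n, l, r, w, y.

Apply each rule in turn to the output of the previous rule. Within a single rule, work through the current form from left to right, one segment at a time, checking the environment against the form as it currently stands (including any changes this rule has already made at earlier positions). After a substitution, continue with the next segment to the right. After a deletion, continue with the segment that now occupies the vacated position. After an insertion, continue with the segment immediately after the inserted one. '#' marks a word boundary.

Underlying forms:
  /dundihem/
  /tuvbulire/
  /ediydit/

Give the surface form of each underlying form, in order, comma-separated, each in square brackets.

/dundihem/:
  (1) Medial Vowel Deletion: [dundihem] → [dundhem]
  (2) Voicing Between Vowels: no change — [dundhem]
  (3) Palatal Assibilation: no change — [dundhem]
  (4) Cluster Epenthesis: no change — [dundhem]
/tuvbulire/:
  (1) Medial Vowel Deletion: [tuvbulire] → [tuvbulre]
  (2) Voicing Between Vowels: no change — [tuvbulre]
  (3) Palatal Assibilation: [tuvbulre] → [suvbulre]
  (4) Cluster Epenthesis: no change — [suvbulre]
/ediydit/:
  (1) Medial Vowel Deletion: [ediydit] → [edydt]
  (2) Voicing Between Vowels: no change — [edydt]
  (3) Palatal Assibilation: no change — [edydt]
  (4) Cluster Epenthesis: [edydt] → [edydet]

[dundhem], [suvbulre], [edydet]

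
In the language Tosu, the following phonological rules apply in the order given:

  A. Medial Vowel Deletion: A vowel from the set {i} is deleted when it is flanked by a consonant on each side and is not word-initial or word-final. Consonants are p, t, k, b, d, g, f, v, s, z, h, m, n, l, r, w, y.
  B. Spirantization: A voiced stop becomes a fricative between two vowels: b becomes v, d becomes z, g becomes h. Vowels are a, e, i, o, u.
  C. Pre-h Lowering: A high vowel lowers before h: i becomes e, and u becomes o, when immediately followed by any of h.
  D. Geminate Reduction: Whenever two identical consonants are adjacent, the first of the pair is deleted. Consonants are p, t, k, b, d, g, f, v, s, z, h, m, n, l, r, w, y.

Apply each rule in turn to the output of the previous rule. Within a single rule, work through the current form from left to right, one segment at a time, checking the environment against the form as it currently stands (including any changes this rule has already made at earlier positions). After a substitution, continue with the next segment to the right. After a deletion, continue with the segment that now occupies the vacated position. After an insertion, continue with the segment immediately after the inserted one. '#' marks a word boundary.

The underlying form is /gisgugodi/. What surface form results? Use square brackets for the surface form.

A Medial Vowel Deletion: [gisgugodi] → [gsgugodi]
B Spirantization: [gsgugodi] → [gsguhozi]
C Pre-h Lowering: [gsguhozi] → [gsgohozi]
D Geminate Reduction: no change — [gsgohozi]

[gsgohozi]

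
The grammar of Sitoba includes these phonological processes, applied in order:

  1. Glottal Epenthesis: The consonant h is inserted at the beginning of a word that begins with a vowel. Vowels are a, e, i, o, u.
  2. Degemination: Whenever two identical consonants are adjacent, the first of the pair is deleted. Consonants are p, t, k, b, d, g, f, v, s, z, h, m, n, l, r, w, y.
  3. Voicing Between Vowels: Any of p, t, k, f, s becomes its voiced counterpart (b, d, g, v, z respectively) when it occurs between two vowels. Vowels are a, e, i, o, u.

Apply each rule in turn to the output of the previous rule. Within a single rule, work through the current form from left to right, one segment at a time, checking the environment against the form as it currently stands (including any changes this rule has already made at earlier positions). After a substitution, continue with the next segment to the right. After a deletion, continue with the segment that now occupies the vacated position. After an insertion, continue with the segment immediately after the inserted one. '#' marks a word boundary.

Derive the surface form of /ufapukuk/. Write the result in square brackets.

[huvabuguk]

1 Glottal Epenthesis: [ufapukuk] → [hufapukuk]
2 Degemination: no change — [hufapukuk]
3 Voicing Between Vowels: [hufapukuk] → [huvabuguk]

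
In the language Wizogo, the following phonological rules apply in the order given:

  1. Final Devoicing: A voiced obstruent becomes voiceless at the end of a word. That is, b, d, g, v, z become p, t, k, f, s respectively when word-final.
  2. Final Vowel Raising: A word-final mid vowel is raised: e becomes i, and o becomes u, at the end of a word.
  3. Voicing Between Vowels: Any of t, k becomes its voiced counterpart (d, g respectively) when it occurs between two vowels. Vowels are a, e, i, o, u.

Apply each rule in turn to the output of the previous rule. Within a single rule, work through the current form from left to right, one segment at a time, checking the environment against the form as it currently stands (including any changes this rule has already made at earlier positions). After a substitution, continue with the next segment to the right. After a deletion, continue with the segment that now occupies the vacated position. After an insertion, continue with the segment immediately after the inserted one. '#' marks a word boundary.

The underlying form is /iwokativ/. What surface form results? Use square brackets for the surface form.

[iwogadif]

1 Final Devoicing: [iwokativ] → [iwokatif]
2 Final Vowel Raising: no change — [iwokatif]
3 Voicing Between Vowels: [iwokatif] → [iwogadif]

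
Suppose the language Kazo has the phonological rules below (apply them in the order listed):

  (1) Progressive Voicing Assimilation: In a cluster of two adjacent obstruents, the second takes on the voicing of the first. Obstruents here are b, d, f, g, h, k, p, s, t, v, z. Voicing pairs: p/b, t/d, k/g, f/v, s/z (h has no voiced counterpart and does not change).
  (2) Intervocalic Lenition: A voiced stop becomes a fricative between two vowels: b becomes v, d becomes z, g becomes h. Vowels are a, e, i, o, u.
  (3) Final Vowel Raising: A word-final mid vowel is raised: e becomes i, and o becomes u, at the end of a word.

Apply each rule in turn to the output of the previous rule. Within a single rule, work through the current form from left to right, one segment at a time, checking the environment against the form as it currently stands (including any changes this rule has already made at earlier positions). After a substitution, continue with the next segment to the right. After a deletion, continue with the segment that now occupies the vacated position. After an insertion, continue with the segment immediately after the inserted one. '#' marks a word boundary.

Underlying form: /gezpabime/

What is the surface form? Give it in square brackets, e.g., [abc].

[gezbavimi]

(1) Progressive Voicing Assimilation: [gezpabime] → [gezbabime]
(2) Intervocalic Lenition: [gezbabime] → [gezbavime]
(3) Final Vowel Raising: [gezbavime] → [gezbavimi]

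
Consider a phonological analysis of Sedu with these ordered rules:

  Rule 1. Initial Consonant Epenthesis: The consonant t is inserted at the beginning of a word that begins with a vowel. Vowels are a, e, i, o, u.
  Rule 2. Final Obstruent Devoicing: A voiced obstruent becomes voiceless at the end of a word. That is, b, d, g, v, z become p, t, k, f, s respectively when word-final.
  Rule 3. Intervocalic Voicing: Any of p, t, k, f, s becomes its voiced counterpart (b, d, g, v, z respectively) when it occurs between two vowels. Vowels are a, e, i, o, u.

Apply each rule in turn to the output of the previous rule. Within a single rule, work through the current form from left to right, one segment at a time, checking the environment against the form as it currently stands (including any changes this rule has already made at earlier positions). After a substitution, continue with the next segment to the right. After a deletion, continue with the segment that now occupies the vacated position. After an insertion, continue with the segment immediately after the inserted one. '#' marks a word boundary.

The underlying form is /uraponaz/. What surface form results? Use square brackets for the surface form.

[turabonas]

Rule 1 Initial Consonant Epenthesis: [uraponaz] → [turaponaz]
Rule 2 Final Obstruent Devoicing: [turaponaz] → [turaponas]
Rule 3 Intervocalic Voicing: [turaponas] → [turabonas]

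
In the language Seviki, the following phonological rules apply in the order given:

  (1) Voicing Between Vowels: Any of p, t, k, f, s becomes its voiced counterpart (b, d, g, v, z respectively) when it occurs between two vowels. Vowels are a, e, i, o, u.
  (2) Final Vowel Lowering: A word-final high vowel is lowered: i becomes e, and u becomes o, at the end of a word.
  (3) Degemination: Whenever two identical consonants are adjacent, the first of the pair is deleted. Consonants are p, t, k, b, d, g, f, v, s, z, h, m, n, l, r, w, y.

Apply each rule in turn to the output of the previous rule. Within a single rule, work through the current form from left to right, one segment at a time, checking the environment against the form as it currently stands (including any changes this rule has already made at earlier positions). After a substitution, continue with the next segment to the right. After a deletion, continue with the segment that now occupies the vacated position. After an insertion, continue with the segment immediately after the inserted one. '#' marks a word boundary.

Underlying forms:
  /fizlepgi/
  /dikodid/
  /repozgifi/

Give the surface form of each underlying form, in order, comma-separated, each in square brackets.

/fizlepgi/:
  (1) Voicing Between Vowels: no change — [fizlepgi]
  (2) Final Vowel Lowering: [fizlepgi] → [fizlepge]
  (3) Degemination: no change — [fizlepge]
/dikodid/:
  (1) Voicing Between Vowels: [dikodid] → [digodid]
  (2) Final Vowel Lowering: no change — [digodid]
  (3) Degemination: no change — [digodid]
/repozgifi/:
  (1) Voicing Between Vowels: [repozgifi] → [rebozgivi]
  (2) Final Vowel Lowering: [rebozgivi] → [rebozgive]
  (3) Degemination: no change — [rebozgive]

[fizlepge], [digodid], [rebozgive]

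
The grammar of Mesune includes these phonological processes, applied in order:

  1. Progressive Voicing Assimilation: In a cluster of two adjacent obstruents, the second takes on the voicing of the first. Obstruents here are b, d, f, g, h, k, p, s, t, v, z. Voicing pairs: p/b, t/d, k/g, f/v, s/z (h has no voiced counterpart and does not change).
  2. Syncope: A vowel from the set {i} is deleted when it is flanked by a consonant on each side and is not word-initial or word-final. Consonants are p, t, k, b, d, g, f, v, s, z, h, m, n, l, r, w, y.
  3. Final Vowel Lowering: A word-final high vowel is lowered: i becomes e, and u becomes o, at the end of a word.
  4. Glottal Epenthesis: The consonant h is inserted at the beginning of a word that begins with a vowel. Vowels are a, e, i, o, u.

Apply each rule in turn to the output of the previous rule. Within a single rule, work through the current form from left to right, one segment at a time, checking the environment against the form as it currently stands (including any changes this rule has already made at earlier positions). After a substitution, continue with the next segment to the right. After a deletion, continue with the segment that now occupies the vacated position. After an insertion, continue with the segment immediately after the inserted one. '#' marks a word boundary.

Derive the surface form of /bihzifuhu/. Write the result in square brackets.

[bhsfuho]

1 Progressive Voicing Assimilation: [bihzifuhu] → [bihsifuhu]
2 Syncope: [bihsifuhu] → [bhsfuhu]
3 Final Vowel Lowering: [bhsfuhu] → [bhsfuho]
4 Glottal Epenthesis: no change — [bhsfuho]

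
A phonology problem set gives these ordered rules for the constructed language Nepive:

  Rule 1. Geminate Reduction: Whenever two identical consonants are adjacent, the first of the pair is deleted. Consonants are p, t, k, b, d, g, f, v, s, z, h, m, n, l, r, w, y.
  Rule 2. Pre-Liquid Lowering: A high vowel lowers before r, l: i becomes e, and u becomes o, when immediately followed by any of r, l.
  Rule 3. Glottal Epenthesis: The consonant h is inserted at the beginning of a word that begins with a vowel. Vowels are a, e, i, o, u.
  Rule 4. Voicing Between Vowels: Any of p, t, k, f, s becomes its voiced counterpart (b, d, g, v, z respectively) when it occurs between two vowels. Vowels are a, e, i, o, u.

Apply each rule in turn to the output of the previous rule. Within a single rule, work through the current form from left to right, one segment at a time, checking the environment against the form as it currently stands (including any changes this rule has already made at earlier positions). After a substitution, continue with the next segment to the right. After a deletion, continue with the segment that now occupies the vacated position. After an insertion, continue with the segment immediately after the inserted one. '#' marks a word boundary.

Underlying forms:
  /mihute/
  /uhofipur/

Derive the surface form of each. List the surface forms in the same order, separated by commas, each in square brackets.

[mihude], [huhovibor]

/mihute/:
  Rule 1 Geminate Reduction: no change — [mihute]
  Rule 2 Pre-Liquid Lowering: no change — [mihute]
  Rule 3 Glottal Epenthesis: no change — [mihute]
  Rule 4 Voicing Between Vowels: [mihute] → [mihude]
/uhofipur/:
  Rule 1 Geminate Reduction: no change — [uhofipur]
  Rule 2 Pre-Liquid Lowering: [uhofipur] → [uhofipor]
  Rule 3 Glottal Epenthesis: [uhofipor] → [huhofipor]
  Rule 4 Voicing Between Vowels: [huhofipor] → [huhovibor]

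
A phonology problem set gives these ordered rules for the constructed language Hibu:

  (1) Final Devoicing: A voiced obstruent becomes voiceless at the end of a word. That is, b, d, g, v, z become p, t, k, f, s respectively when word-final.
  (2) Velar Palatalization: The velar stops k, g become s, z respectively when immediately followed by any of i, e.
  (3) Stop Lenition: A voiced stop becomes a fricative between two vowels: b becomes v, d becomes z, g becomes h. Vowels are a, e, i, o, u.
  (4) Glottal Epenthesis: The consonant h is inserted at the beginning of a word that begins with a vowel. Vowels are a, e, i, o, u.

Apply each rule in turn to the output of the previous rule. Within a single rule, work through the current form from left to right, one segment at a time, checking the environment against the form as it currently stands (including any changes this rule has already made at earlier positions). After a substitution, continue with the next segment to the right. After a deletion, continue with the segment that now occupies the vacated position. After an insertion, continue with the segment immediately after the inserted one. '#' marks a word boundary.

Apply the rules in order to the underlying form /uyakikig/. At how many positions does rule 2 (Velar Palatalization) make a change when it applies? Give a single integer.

2

(1) Final Devoicing: [uyakikig] → [uyakikik]
(2) Velar Palatalization: [uyakikik] → [uyasisik]
(3) Stop Lenition: no change — [uyasisik]
(4) Glottal Epenthesis: [uyasisik] → [huyasisik]
Rule 2 changed 2 position(s).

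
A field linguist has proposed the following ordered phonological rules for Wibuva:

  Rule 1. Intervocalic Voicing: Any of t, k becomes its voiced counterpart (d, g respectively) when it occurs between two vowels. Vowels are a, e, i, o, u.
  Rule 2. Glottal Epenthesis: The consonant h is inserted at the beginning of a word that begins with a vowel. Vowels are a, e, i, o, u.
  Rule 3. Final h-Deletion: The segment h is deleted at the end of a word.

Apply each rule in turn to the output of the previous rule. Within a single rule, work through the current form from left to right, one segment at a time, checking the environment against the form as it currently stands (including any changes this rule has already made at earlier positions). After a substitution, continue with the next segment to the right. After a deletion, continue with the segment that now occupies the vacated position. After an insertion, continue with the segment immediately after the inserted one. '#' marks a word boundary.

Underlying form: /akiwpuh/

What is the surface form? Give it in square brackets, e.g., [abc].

[hagiwpu]

Rule 1 Intervocalic Voicing: [akiwpuh] → [agiwpuh]
Rule 2 Glottal Epenthesis: [agiwpuh] → [hagiwpuh]
Rule 3 Final h-Deletion: [hagiwpuh] → [hagiwpu]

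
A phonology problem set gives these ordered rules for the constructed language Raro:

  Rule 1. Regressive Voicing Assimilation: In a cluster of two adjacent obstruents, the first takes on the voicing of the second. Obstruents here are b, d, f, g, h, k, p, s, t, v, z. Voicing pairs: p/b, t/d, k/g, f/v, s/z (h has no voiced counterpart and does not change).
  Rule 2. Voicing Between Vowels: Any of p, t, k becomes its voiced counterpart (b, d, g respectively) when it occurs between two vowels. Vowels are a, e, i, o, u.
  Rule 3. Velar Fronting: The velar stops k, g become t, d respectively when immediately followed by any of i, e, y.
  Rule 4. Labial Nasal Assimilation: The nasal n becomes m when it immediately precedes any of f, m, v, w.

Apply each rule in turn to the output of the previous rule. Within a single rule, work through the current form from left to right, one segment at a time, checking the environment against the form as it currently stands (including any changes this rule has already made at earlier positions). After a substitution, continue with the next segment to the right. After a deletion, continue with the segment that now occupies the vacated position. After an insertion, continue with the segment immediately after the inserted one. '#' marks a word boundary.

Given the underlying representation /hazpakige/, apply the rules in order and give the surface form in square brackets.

[haspadide]

Rule 1 Regressive Voicing Assimilation: [hazpakige] → [haspakige]
Rule 2 Voicing Between Vowels: [haspakige] → [haspagige]
Rule 3 Velar Fronting: [haspagige] → [haspadide]
Rule 4 Labial Nasal Assimilation: no change — [haspadide]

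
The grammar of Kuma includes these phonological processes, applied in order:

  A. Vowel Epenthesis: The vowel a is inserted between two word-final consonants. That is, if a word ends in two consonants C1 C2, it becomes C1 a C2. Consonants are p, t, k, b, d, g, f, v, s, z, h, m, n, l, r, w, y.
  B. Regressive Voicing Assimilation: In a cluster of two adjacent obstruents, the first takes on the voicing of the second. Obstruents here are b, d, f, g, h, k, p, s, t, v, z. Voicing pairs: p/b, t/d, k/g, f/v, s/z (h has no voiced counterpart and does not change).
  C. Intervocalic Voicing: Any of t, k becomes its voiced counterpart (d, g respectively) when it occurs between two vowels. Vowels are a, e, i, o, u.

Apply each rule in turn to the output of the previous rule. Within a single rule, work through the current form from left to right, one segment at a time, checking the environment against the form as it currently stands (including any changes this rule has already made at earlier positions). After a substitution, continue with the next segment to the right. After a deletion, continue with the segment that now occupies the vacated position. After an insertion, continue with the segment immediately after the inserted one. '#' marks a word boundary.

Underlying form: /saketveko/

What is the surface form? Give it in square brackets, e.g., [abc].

[sagedvego]

A Vowel Epenthesis: no change — [saketveko]
B Regressive Voicing Assimilation: [saketveko] → [sakedveko]
C Intervocalic Voicing: [sakedveko] → [sagedvego]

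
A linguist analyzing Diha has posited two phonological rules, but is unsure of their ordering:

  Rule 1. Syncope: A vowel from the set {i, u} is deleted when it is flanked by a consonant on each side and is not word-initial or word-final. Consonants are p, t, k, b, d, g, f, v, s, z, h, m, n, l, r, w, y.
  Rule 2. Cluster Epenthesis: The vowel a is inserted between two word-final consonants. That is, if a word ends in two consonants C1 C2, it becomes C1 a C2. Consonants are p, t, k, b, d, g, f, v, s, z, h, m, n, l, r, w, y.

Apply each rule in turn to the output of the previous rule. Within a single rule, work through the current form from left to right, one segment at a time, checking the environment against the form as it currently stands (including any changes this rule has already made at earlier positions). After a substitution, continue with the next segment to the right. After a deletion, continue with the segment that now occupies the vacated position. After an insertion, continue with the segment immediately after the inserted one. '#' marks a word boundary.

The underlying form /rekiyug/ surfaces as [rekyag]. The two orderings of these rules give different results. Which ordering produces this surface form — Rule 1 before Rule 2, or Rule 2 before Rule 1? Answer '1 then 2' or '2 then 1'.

1 then 2

Order 1 then 2:
  1 Syncope: [rekiyug] → [rekyg]
  2 Cluster Epenthesis: [rekyg] → [rekyag]
  result: [rekyag]
Order 2 then 1:
  2 Cluster Epenthesis: no change — [rekiyug]
  1 Syncope: [rekiyug] → [rekyg]
  result: [rekyg]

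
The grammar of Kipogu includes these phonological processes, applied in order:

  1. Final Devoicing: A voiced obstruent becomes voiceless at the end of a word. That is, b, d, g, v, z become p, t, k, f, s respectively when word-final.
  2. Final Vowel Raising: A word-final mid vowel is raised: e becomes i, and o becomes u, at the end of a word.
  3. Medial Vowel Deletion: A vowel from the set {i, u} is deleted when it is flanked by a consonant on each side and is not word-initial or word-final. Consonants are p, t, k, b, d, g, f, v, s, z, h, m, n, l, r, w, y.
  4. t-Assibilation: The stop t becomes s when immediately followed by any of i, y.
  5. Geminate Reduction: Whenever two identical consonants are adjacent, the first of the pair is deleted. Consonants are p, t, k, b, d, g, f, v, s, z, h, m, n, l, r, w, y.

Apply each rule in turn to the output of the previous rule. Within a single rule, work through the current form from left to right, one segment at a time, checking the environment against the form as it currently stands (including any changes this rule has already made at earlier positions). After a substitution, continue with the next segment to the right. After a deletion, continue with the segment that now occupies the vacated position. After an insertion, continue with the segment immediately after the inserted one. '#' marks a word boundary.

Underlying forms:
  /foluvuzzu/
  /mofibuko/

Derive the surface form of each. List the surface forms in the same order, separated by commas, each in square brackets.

[folvzu], [mofbku]

/foluvuzzu/:
  1 Final Devoicing: no change — [foluvuzzu]
  2 Final Vowel Raising: no change — [foluvuzzu]
  3 Medial Vowel Deletion: [foluvuzzu] → [folvzzu]
  4 t-Assibilation: no change — [folvzzu]
  5 Geminate Reduction: [folvzzu] → [folvzu]
/mofibuko/:
  1 Final Devoicing: no change — [mofibuko]
  2 Final Vowel Raising: [mofibuko] → [mofibuku]
  3 Medial Vowel Deletion: [mofibuku] → [mofbku]
  4 t-Assibilation: no change — [mofbku]
  5 Geminate Reduction: no change — [mofbku]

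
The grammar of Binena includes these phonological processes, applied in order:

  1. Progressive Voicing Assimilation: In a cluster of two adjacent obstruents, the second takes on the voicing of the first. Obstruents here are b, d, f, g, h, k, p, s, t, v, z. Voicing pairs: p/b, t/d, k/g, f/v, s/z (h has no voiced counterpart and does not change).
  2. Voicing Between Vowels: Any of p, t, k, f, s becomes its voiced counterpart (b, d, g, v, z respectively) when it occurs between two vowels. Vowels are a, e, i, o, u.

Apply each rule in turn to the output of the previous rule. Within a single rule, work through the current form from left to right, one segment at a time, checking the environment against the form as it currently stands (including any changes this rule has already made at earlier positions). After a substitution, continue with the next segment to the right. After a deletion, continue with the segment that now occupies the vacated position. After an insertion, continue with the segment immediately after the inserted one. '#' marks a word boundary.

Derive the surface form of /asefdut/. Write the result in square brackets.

[azeftut]

1 Progressive Voicing Assimilation: [asefdut] → [aseftut]
2 Voicing Between Vowels: [aseftut] → [azeftut]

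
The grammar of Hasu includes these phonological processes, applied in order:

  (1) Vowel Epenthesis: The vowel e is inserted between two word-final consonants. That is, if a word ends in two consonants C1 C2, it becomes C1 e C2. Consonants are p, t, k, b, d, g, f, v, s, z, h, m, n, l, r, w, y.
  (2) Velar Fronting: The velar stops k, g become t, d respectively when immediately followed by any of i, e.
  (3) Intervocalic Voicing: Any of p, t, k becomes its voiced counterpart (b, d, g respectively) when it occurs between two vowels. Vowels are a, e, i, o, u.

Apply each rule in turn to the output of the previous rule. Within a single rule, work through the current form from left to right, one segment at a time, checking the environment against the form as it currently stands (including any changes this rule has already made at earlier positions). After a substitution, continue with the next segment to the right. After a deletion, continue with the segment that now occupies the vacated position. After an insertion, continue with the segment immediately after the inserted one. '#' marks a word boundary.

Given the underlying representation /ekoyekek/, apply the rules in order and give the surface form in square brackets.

(1) Vowel Epenthesis: no change — [ekoyekek]
(2) Velar Fronting: [ekoyekek] → [ekoyetek]
(3) Intervocalic Voicing: [ekoyetek] → [egoyedek]

[egoyedek]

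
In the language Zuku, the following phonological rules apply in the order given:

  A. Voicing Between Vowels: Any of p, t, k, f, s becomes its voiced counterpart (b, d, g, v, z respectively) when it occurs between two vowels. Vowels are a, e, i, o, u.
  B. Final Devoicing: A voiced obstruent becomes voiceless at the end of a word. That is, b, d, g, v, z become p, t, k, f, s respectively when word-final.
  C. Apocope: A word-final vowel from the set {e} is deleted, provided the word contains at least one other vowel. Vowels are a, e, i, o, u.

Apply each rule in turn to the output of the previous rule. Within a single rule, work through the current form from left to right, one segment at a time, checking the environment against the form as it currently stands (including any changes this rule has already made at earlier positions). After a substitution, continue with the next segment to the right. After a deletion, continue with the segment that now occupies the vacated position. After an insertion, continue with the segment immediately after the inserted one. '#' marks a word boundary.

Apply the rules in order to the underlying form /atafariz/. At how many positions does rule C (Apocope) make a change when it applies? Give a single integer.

A Voicing Between Vowels: [atafariz] → [adavariz]
B Final Devoicing: [adavariz] → [adavaris]
C Apocope: no change — [adavaris]
Rule C changed 0 position(s).

0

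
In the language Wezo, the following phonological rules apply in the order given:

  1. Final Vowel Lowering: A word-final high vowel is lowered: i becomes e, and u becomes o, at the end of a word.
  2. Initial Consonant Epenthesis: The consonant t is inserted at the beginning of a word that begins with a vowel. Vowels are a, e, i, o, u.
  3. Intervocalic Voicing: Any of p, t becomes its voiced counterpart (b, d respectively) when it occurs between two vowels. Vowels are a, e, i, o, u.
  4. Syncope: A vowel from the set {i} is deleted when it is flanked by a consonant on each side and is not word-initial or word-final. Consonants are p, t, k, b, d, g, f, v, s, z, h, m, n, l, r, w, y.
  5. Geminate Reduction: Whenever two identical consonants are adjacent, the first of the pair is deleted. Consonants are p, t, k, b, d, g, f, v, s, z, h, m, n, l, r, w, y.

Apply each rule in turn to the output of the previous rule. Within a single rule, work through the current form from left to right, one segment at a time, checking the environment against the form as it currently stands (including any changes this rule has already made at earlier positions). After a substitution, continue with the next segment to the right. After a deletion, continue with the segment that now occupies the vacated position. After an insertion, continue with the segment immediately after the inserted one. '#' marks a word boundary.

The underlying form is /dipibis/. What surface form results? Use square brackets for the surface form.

[dbs]

1 Final Vowel Lowering: no change — [dipibis]
2 Initial Consonant Epenthesis: no change — [dipibis]
3 Intervocalic Voicing: [dipibis] → [dibibis]
4 Syncope: [dibibis] → [dbbs]
5 Geminate Reduction: [dbbs] → [dbs]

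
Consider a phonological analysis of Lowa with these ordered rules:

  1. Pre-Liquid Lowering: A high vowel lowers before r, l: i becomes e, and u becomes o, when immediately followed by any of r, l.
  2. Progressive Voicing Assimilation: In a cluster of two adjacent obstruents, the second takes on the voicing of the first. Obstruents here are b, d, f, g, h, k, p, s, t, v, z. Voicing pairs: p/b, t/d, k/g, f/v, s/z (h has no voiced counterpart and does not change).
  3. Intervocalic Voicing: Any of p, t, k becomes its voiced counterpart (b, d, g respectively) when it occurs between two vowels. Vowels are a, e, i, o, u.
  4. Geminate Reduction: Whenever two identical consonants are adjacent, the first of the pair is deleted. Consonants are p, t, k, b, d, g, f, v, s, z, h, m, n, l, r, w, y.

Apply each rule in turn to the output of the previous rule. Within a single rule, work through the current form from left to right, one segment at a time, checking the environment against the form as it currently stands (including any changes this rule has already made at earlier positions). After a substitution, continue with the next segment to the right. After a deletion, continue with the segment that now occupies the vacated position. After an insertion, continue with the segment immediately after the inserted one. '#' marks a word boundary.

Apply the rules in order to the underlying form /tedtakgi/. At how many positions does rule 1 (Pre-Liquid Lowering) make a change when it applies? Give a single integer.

1 Pre-Liquid Lowering: no change — [tedtakgi]
2 Progressive Voicing Assimilation: [tedtakgi] → [teddakki]
3 Intervocalic Voicing: no change — [teddakki]
4 Geminate Reduction: [teddakki] → [tedaki]
Rule 1 changed 0 position(s).

0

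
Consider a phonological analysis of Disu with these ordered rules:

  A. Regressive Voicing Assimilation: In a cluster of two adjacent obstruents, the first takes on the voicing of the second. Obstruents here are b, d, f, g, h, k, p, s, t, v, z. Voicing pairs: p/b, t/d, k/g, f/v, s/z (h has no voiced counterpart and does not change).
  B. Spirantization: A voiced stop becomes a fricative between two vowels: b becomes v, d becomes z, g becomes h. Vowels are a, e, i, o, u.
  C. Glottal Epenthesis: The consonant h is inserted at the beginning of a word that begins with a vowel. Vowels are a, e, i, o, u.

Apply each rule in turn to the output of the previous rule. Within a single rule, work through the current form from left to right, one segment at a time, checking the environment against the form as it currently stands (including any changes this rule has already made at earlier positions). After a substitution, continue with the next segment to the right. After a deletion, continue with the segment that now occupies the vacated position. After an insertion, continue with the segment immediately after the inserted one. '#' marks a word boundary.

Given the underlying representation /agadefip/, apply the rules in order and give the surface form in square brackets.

A Regressive Voicing Assimilation: no change — [agadefip]
B Spirantization: [agadefip] → [ahazefip]
C Glottal Epenthesis: [ahazefip] → [hahazefip]

[hahazefip]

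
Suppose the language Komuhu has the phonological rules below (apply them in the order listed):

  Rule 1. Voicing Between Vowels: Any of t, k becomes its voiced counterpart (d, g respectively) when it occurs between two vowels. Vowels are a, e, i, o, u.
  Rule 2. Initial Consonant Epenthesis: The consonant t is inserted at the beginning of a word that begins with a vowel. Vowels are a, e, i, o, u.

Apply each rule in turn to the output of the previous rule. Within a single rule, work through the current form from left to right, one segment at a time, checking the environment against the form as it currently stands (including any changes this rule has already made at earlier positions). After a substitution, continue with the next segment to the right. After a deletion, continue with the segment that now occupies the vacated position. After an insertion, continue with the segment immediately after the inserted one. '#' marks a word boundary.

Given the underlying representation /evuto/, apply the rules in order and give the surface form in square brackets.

[tevudo]

Rule 1 Voicing Between Vowels: [evuto] → [evudo]
Rule 2 Initial Consonant Epenthesis: [evudo] → [tevudo]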